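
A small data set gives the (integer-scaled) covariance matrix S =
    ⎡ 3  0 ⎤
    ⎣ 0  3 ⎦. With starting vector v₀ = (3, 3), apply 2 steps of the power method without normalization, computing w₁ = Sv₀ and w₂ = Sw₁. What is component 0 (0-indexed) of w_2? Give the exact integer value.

27

w1 = Sv₀ = (3·3 + 0·3; 0·3 + 3·3) = (9, 9)
w2 = Sw1 = (3·9 + 0·9; 0·9 + 3·9) = (27, 27)
The requested component of w2 is 27.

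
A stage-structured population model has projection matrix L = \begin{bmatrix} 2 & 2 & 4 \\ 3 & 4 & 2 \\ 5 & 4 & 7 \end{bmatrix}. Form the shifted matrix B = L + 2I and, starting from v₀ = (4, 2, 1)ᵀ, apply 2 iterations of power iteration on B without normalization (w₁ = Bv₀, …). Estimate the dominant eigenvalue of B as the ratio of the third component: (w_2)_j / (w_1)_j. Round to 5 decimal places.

B = L + 2I has rows (4, 2, 4); (3, 6, 2); (5, 4, 9)
w1 = Bv₀ = (4·4 + 2·2 + 4·1; 3·4 + 6·2 + 2·1; 5·4 + 4·2 + 9·1) = (24, 26, 37)
w2 = Bw1 = (4·24 + 2·26 + 4·37; 3·24 + 6·26 + 2·37; 5·24 + 4·26 + 9·37) = (296, 302, 557)
Ratio: 557/37 = 15.05405

15.05405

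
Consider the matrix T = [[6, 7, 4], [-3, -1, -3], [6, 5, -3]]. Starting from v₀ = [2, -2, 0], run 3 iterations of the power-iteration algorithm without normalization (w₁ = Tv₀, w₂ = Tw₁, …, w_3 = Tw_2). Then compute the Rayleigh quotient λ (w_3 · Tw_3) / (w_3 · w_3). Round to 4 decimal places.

w1 = Tv₀ = (-2, -4, 2)
w2 = Tw1 = (-32, 4, -38)
w3 = Tw2 = (-316, 206, -58)
Tw3 = (-686, 916, -692)
w3·Tw3 = (-316)·(-686) + 206·916 + (-58)·(-692) = 445608; w3·w3 = (-316)·(-316) + 206·206 + (-58)·(-58) = 145656
λ ≈ 445608/145656 = 3.0593

3.0593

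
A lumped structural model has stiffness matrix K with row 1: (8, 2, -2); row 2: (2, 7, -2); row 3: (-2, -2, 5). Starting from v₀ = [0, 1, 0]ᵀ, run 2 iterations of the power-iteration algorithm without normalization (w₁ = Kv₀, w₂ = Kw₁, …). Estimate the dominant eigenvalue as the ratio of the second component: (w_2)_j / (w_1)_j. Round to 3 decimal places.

w1 = Kv₀ = (8·0 + 2·1 + (-2)·0; 2·0 + 7·1 + (-2)·0; (-2)·0 + (-2)·1 + 5·0) = (2, 7, -2)
w2 = Kw1 = (8·2 + 2·7 + (-2)·(-2); 2·2 + 7·7 + (-2)·(-2); (-2)·2 + (-2)·7 + 5·(-2)) = (34, 57, -28)
Ratio at component: 57 / 7 = 8.143

λ ≈ 8.143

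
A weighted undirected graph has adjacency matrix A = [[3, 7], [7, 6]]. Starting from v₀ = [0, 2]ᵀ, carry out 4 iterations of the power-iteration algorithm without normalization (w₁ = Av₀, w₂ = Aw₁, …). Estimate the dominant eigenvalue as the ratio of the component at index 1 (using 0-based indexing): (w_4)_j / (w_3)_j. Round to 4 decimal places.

w1 = Av₀ = (3·0 + 7·2; 7·0 + 6·2) = (14, 12)
w2 = Aw1 = (3·14 + 7·12; 7·14 + 6·12) = (126, 170)
w3 = Aw2 = (1568, 1902)
w4 = Aw3 = (18018, 22388)
Ratio at component: 22388 / 1902 = 11.7708

λ ≈ 11.7708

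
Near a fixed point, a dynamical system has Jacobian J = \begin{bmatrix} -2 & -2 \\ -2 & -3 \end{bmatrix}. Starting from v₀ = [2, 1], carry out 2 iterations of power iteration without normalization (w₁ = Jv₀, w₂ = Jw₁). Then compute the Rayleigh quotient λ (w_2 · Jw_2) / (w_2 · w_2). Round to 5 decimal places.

w1 = Jv₀ = ((-2)·2 + (-2)·1; (-2)·2 + (-3)·1) = (-6, -7)
w2 = Jw1 = ((-2)·(-6) + (-2)·(-7); (-2)·(-6) + (-3)·(-7)) = (26, 33)
Jw2 = (-118, -151)
w2·Jw2 = 26·(-118) + 33·(-151) = -8051; w2·w2 = 26·26 + 33·33 = 1765
λ ≈ -8051/1765 = -4.56147

-4.56147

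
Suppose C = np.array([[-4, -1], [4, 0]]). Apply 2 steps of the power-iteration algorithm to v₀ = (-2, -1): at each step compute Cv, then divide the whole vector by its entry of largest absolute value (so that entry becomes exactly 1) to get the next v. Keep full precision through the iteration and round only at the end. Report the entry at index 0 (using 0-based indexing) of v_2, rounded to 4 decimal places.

-0.7778

Cv0 = (9.00000, -8.00000); divide by 9.00000 → v1 = (1.00000, -0.88889)
Cv1 = (-3.11111, 4.00000); divide by 4.00000 → v2 = (-0.77778, 1.00000)
Requested entry of v2: -28/36 = -0.7778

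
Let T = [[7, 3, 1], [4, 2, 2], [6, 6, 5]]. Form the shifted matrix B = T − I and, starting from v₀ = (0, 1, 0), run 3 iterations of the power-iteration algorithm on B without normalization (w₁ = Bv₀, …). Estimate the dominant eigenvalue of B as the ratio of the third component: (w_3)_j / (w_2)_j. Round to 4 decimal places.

10.5000

B = T − I has rows (6, 3, 1); (4, 1, 2); (6, 6, 4)
w1 = Bv₀ = (3, 1, 6)
w2 = Bw1 = (27, 25, 48)
w3 = Bw2 = (285, 229, 504)
Ratio: 504/48 = 10.5000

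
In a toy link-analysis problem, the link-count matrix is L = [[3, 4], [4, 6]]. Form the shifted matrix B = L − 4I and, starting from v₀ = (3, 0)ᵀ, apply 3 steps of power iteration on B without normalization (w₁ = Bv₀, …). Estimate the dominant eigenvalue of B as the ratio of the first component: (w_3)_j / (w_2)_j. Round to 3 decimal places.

B = L − 4I has rows (-1, 4); (4, 2)
w1 = Bv₀ = (-3, 12)
w2 = Bw1 = (51, 12)
w3 = Bw2 = (-3, 228)
Ratio: -3/51 = -0.059

-0.059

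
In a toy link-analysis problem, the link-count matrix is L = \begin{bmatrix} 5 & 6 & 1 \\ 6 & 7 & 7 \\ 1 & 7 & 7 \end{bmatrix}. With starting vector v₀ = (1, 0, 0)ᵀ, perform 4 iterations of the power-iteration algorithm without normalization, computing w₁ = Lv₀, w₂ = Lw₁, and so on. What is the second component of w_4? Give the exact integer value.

21100

w1 = Lv₀ = (5, 6, 1)
w2 = Lw1 = (62, 79, 54)
w3 = Lw2 = (838, 1303, 993)
w4 = Lw3 = (13001, 21100, 16910)
The requested component of w4 is 21100.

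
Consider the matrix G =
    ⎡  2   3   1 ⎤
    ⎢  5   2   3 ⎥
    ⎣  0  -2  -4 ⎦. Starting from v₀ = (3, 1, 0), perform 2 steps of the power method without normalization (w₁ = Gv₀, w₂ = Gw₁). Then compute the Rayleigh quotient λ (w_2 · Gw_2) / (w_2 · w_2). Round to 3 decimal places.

w1 = Gv₀ = (9, 17, -2)
w2 = Gw1 = (67, 73, -26)
Gw2 = (327, 403, -42)
w2·Gw2 = 67·327 + 73·403 + (-26)·(-42) = 52420; w2·w2 = 67·67 + 73·73 + (-26)·(-26) = 10494
λ ≈ 52420/10494 = 4.995

4.995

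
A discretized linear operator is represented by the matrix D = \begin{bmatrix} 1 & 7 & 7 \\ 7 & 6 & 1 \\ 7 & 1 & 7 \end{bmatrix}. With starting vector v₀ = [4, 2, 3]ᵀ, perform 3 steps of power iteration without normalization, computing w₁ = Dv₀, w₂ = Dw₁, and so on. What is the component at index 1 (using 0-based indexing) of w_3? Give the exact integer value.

w1 = Dv₀ = (1·4 + 7·2 + 7·3; 7·4 + 6·2 + 1·3; 7·4 + 1·2 + 7·3) = (39, 43, 51)
w2 = Dw1 = (1·39 + 7·43 + 7·51; 7·39 + 6·43 + 1·51; 7·39 + 1·43 + 7·51) = (697, 582, 673)
w3 = Dw2 = (9482, 9044, 10172)
The requested component of w3 is 9044.

9044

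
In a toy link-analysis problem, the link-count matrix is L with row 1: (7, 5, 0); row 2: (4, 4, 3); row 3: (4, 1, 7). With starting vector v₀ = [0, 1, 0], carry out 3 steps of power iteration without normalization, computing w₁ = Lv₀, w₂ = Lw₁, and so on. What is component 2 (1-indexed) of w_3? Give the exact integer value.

w1 = Lv₀ = (7·0 + 5·1 + 0·0; 4·0 + 4·1 + 3·0; 4·0 + 1·1 + 7·0) = (5, 4, 1)
w2 = Lw1 = (7·5 + 5·4 + 0·1; 4·5 + 4·4 + 3·1; 4·5 + 1·4 + 7·1) = (55, 39, 31)
w3 = Lw2 = (580, 469, 476)
The requested component of w3 is 469.

469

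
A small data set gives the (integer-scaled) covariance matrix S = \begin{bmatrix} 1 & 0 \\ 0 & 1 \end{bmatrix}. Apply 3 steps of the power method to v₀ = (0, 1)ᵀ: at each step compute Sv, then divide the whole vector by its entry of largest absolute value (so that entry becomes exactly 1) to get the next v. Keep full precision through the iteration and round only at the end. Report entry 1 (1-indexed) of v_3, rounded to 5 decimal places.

Sv0 = (0.000000, 1.000000); divide by 1.000000 → v1 = (0.000000, 1.000000)
Sv1 = (0.000000, 1.000000); divide by 1.000000 → v2 = (0.000000, 1.000000)
Sv2 = (0.000000, 1.000000); divide by 1.000000 → v3 = (0.000000, 1.000000)
Requested entry of v3: 0/1 = 0.00000

0.00000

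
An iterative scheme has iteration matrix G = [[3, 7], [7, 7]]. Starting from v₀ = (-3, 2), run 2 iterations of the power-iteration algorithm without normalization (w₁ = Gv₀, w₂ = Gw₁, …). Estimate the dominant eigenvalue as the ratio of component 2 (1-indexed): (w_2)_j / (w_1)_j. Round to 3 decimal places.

w1 = Gv₀ = (5, -7)
w2 = Gw1 = (-34, -14)
Ratio at component: -14 / -7 = 2.000

2.000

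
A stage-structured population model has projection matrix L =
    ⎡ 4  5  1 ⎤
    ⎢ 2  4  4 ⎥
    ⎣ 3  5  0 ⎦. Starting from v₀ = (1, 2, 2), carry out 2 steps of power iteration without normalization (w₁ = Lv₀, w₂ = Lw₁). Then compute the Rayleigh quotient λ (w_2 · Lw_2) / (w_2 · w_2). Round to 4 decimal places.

λ ≈ 9.5020

w1 = Lv₀ = (4·1 + 5·2 + 1·2; 2·1 + 4·2 + 4·2; 3·1 + 5·2 + 0·2) = (16, 18, 13)
w2 = Lw1 = (4·16 + 5·18 + 1·13; 2·16 + 4·18 + 4·13; 3·16 + 5·18 + 0·13) = (167, 156, 138)
Lw2 = (1586, 1510, 1281)
w2·Lw2 = 167·1586 + 156·1510 + 138·1281 = 677200; w2·w2 = 167·167 + 156·156 + 138·138 = 71269
λ ≈ 677200/71269 = 9.5020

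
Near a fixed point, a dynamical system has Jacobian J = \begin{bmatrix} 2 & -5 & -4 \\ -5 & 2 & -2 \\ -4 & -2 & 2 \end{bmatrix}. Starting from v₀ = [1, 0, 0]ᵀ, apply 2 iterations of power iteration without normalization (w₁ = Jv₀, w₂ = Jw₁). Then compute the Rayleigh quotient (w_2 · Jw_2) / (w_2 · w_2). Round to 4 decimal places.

w1 = Jv₀ = (2, -5, -4)
w2 = Jw1 = (45, -12, -6)
Jw2 = (174, -237, -168)
w2·Jw2 = 45·174 + (-12)·(-237) + (-6)·(-168) = 11682; w2·w2 = 45·45 + (-12)·(-12) + (-6)·(-6) = 2205
λ ≈ 11682/2205 = 5.2980

5.2980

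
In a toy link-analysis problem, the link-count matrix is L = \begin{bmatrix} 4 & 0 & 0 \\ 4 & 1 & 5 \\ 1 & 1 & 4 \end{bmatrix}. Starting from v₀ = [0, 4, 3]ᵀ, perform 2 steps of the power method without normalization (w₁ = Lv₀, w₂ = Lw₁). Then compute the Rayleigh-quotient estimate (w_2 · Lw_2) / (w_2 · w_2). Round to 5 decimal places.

λ ≈ 5.19227

w1 = Lv₀ = (4·0 + 0·4 + 0·3; 4·0 + 1·4 + 5·3; 1·0 + 1·4 + 4·3) = (0, 19, 16)
w2 = Lw1 = (4·0 + 0·19 + 0·16; 4·0 + 1·19 + 5·16; 1·0 + 1·19 + 4·16) = (0, 99, 83)
Lw2 = (0, 514, 431)
w2·Lw2 = 0·0 + 99·514 + 83·431 = 86659; w2·w2 = 0·0 + 99·99 + 83·83 = 16690
λ ≈ 86659/16690 = 5.19227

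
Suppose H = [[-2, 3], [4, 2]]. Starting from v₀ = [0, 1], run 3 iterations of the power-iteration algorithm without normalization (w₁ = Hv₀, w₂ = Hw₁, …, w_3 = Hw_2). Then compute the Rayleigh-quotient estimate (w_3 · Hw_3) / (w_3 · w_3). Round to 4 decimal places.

2.4615

w1 = Hv₀ = (3, 2)
w2 = Hw1 = (0, 16)
w3 = Hw2 = (48, 32)
Hw3 = (0, 256)
w3·Hw3 = 48·0 + 32·256 = 8192; w3·w3 = 48·48 + 32·32 = 3328
λ ≈ 8192/3328 = 2.4615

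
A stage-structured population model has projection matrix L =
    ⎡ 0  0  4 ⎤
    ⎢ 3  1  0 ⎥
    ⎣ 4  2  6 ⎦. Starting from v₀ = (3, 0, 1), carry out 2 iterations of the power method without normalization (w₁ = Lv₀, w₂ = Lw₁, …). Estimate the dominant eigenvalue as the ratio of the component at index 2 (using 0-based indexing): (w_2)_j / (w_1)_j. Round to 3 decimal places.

7.889

w1 = Lv₀ = (0·3 + 0·0 + 4·1; 3·3 + 1·0 + 0·1; 4·3 + 2·0 + 6·1) = (4, 9, 18)
w2 = Lw1 = (0·4 + 0·9 + 4·18; 3·4 + 1·9 + 0·18; 4·4 + 2·9 + 6·18) = (72, 21, 142)
Ratio at component: 142 / 18 = 7.889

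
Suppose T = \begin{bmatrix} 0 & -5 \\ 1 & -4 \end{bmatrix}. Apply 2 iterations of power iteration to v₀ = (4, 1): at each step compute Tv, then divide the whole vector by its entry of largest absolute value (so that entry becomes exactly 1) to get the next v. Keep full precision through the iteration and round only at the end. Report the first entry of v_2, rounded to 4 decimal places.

0.0000

Tv0 = (-5.00000, 0.00000); divide by -5.00000 → v1 = (1.00000, 0.00000)
Tv1 = (0.00000, 1.00000); divide by 1.00000 → v2 = (0.00000, 1.00000)
Requested entry of v2: 0/-5 = 0.0000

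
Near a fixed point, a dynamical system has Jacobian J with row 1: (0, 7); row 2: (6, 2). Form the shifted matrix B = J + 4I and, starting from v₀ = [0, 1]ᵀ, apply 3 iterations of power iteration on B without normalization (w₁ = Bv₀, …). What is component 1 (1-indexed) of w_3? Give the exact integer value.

826

B = J + 4I has rows (4, 7); (6, 6)
w1 = Bv₀ = (7, 6)
w2 = Bw1 = (70, 78)
w3 = Bw2 = (826, 888)
Requested component of w3: 826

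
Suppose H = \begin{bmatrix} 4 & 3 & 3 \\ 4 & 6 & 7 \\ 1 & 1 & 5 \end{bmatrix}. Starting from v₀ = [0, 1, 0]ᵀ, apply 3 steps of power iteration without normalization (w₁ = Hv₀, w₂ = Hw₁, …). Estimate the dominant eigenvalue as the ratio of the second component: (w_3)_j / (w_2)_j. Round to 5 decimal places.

w1 = Hv₀ = (3, 6, 1)
w2 = Hw1 = (33, 55, 14)
w3 = Hw2 = (339, 560, 158)
Ratio at component: 560 / 55 = 10.18182

λ ≈ 10.18182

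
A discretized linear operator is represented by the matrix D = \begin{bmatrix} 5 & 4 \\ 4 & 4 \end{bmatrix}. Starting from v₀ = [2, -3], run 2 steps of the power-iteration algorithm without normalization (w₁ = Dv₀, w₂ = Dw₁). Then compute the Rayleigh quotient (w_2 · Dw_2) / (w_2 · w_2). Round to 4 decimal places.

w1 = Dv₀ = (5·2 + 4·(-3); 4·2 + 4·(-3)) = (-2, -4)
w2 = Dw1 = (5·(-2) + 4·(-4); 4·(-2) + 4·(-4)) = (-26, -24)
Dw2 = (-226, -200)
w2·Dw2 = (-26)·(-226) + (-24)·(-200) = 10676; w2·w2 = (-26)·(-26) + (-24)·(-24) = 1252
λ ≈ 10676/1252 = 8.5272

8.5272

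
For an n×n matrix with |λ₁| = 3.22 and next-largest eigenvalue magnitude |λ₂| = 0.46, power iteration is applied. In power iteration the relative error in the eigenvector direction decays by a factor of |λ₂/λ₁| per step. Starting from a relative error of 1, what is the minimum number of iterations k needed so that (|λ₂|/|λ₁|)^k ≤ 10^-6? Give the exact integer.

|λ₂/λ₁| = 0.46/3.22 = 0.14286
Need k ≥ ln(10^-6) / ln(0.14286) = -13.8155 / -1.9459 ≈ 7.100
Smallest integer k satisfying the bound: 8

8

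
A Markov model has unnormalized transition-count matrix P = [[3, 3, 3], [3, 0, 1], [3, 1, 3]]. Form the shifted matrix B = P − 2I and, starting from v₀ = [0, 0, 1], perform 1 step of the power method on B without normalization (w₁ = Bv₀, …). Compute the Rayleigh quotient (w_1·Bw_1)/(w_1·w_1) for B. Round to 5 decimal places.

4.18182

B = P − 2I has rows (1, 3, 3); (3, -2, 1); (3, 1, 1)
w1 = Bv₀ = (3, 1, 1)
Bw1 = (9, 8, 11)
w1·Bw1 = 46; w1·w1 = 11; μ ≈ 46/11 = 4.18182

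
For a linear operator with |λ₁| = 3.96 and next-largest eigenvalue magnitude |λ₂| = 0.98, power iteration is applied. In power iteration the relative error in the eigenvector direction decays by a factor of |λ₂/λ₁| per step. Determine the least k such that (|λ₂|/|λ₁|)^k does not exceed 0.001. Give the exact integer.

5

|λ₂/λ₁| = 0.98/3.96 = 0.24747
Need k ≥ ln(0.001) / ln(0.24747) = -6.9078 / -1.3964 ≈ 4.947
Smallest integer k satisfying the bound: 5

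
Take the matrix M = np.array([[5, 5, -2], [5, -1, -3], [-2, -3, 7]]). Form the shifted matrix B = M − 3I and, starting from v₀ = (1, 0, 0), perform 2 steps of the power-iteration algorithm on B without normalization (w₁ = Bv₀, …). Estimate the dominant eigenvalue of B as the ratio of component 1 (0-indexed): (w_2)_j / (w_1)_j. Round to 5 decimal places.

μ ≈ -0.80000

B = M − 3I has rows (2, 5, -2); (5, -4, -3); (-2, -3, 4)
w1 = Bv₀ = (2·1 + 5·0 + (-2)·0; 5·1 + (-4)·0 + (-3)·0; (-2)·1 + (-3)·0 + 4·0) = (2, 5, -2)
w2 = Bw1 = (2·2 + 5·5 + (-2)·(-2); 5·2 + (-4)·5 + (-3)·(-2); (-2)·2 + (-3)·5 + 4·(-2)) = (33, -4, -27)
Ratio: -4/5 = -0.80000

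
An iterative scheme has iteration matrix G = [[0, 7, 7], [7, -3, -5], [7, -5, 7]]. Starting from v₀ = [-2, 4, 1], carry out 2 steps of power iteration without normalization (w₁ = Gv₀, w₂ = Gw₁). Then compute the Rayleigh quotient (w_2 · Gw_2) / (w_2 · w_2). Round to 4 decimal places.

w1 = Gv₀ = (0·(-2) + 7·4 + 7·1; 7·(-2) + (-3)·4 + (-5)·1; 7·(-2) + (-5)·4 + 7·1) = (35, -31, -27)
w2 = Gw1 = (0·35 + 7·(-31) + 7·(-27); 7·35 + (-3)·(-31) + (-5)·(-27); 7·35 + (-5)·(-31) + 7·(-27)) = (-406, 473, 211)
Gw2 = (4788, -5316, -3730)
w2·Gw2 = (-406)·4788 + 473·(-5316) + 211·(-3730) = -5245426; w2·w2 = (-406)·(-406) + 473·473 + 211·211 = 433086
λ ≈ -5245426/433086 = -12.1117

-12.1117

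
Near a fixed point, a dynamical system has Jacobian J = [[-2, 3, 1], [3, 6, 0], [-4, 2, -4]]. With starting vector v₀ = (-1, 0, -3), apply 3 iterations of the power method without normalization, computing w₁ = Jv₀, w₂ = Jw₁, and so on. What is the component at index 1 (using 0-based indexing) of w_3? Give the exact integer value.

w1 = Jv₀ = (-1, -3, 16)
w2 = Jw1 = (9, -21, -66)
w3 = Jw2 = (-147, -99, 186)
The requested component of w3 is -99.

-99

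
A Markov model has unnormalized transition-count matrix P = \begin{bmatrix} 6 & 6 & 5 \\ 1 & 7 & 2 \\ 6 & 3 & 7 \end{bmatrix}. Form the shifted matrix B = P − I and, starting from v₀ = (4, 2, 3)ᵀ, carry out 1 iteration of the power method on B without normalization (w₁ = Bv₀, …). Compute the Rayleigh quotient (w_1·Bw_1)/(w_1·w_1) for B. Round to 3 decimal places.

B = P − I has rows (5, 6, 5); (1, 6, 2); (6, 3, 6)
w1 = Bv₀ = (5·4 + 6·2 + 5·3; 1·4 + 6·2 + 2·3; 6·4 + 3·2 + 6·3) = (47, 22, 48)
Bw1 = (607, 275, 636)
w1·Bw1 = 65107; w1·w1 = 4997; μ ≈ 65107/4997 = 13.029

μ ≈ 13.029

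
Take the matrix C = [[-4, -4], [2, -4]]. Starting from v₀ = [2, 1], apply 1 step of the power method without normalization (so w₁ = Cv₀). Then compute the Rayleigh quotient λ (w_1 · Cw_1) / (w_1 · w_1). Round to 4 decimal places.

w1 = Cv₀ = (-12, 0)
Cw1 = (48, -24)
w1·Cw1 = (-12)·48 + 0·(-24) = -576; w1·w1 = (-12)·(-12) + 0·0 = 144
λ ≈ -576/144 = -4.0000

-4.0000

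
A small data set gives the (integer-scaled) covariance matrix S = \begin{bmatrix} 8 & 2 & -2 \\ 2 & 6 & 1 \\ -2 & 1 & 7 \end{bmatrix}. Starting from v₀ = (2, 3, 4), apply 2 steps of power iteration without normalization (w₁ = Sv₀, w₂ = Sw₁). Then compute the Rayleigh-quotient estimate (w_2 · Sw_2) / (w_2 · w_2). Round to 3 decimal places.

w1 = Sv₀ = (8·2 + 2·3 + (-2)·4; 2·2 + 6·3 + 1·4; (-2)·2 + 1·3 + 7·4) = (14, 26, 27)
w2 = Sw1 = (8·14 + 2·26 + (-2)·27; 2·14 + 6·26 + 1·27; (-2)·14 + 1·26 + 7·27) = (110, 211, 187)
Sw2 = (928, 1673, 1300)
w2·Sw2 = 110·928 + 211·1673 + 187·1300 = 698183; w2·w2 = 110·110 + 211·211 + 187·187 = 91590
λ ≈ 698183/91590 = 7.623

λ ≈ 7.623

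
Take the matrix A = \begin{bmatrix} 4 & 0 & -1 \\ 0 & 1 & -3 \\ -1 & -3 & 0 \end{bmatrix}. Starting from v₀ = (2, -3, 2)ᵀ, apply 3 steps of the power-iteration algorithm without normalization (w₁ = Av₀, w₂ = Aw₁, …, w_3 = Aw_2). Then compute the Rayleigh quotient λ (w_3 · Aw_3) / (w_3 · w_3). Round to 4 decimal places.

w1 = Av₀ = (4·2 + 0·(-3) + (-1)·2; 0·2 + 1·(-3) + (-3)·2; (-1)·2 + (-3)·(-3) + 0·2) = (6, -9, 7)
w2 = Aw1 = (4·6 + 0·(-9) + (-1)·7; 0·6 + 1·(-9) + (-3)·7; (-1)·6 + (-3)·(-9) + 0·7) = (17, -30, 21)
w3 = Aw2 = (47, -93, 73)
Aw3 = (115, -312, 232)
w3·Aw3 = 47·115 + (-93)·(-312) + 73·232 = 51357; w3·w3 = 47·47 + (-93)·(-93) + 73·73 = 16187
λ ≈ 51357/16187 = 3.1727

λ ≈ 3.1727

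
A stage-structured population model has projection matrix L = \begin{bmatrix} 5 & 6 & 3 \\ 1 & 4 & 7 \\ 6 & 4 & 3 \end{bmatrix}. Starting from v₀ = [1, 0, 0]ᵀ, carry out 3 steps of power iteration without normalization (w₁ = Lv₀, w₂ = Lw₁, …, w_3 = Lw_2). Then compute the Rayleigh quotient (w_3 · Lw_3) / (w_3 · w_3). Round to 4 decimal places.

w1 = Lv₀ = (5·1 + 6·0 + 3·0; 1·1 + 4·0 + 7·0; 6·1 + 4·0 + 3·0) = (5, 1, 6)
w2 = Lw1 = (5·5 + 6·1 + 3·6; 1·5 + 4·1 + 7·6; 6·5 + 4·1 + 3·6) = (49, 51, 52)
w3 = Lw2 = (707, 617, 654)
Lw3 = (9199, 7753, 8672)
w3·Lw3 = 707·9199 + 617·7753 + 654·8672 = 16958782; w3·w3 = 707·707 + 617·617 + 654·654 = 1308254
λ ≈ 16958782/1308254 = 12.9629

12.9629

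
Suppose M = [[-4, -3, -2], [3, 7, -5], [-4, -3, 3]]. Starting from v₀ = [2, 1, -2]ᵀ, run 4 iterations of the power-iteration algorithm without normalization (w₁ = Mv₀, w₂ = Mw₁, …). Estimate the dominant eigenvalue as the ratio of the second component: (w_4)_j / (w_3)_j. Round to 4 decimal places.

w1 = Mv₀ = (-7, 23, -17)
w2 = Mw1 = (-7, 225, -92)
w3 = Mw2 = (-463, 2014, -923)
w4 = Mw3 = (-2344, 17324, -6959)
Ratio at component: 17324 / 2014 = 8.6018

λ ≈ 8.6018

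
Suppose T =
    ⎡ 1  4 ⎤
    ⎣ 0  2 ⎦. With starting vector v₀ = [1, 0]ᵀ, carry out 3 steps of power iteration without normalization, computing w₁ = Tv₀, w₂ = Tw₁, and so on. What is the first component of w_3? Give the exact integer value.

w1 = Tv₀ = (1, 0)
w2 = Tw1 = (1, 0)
w3 = Tw2 = (1, 0)
The requested component of w3 is 1.

1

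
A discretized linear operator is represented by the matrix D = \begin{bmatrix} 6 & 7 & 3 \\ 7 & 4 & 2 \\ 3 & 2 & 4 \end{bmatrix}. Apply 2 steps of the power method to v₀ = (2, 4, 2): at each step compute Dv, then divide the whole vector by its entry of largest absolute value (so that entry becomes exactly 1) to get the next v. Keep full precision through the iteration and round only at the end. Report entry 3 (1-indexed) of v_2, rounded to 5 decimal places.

0.50690

Dv0 = (46.000000, 34.000000, 22.000000); divide by 46.000000 → v1 = (1.000000, 0.739130, 0.478261)
Dv1 = (12.608696, 10.913043, 6.391304); divide by 12.608696 → v2 = (1.000000, 0.865517, 0.506897)
Requested entry of v2: 294/580 = 0.50690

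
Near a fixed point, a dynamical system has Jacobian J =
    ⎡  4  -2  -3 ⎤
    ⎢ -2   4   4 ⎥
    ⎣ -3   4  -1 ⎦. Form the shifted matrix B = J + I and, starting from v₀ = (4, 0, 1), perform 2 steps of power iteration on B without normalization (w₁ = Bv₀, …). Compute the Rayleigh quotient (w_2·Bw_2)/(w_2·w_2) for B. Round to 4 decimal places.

B = J + I has rows (5, -2, -3); (-2, 5, 4); (-3, 4, 0)
w1 = Bv₀ = (5·4 + (-2)·0 + (-3)·1; (-2)·4 + 5·0 + 4·1; (-3)·4 + 4·0 + 0·1) = (17, -4, -12)
w2 = Bw1 = (5·17 + (-2)·(-4) + (-3)·(-12); (-2)·17 + 5·(-4) + 4·(-12); (-3)·17 + 4·(-4) + 0·(-12)) = (129, -102, -67)
Bw2 = (1050, -1036, -795)
w2·Bw2 = 294387; w2·w2 = 31534; μ ≈ 294387/31534 = 9.3355

μ ≈ 9.3355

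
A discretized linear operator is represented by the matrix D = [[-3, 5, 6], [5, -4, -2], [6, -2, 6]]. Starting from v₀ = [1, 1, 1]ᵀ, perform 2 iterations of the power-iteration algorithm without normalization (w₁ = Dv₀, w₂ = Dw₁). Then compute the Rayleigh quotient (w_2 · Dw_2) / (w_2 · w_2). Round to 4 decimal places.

w1 = Dv₀ = ((-3)·1 + 5·1 + 6·1; 5·1 + (-4)·1 + (-2)·1; 6·1 + (-2)·1 + 6·1) = (8, -1, 10)
w2 = Dw1 = ((-3)·8 + 5·(-1) + 6·10; 5·8 + (-4)·(-1) + (-2)·10; 6·8 + (-2)·(-1) + 6·10) = (31, 24, 110)
Dw2 = (687, -161, 798)
w2·Dw2 = 31·687 + 24·(-161) + 110·798 = 105213; w2·w2 = 31·31 + 24·24 + 110·110 = 13637
λ ≈ 105213/13637 = 7.7153

7.7153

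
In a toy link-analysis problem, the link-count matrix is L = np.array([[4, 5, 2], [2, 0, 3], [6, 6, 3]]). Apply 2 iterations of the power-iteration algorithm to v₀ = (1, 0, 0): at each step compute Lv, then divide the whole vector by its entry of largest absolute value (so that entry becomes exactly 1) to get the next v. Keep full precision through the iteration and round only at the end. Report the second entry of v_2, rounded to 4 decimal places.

Lv0 = (4.00000, 2.00000, 6.00000); divide by 6.00000 → v1 = (0.66667, 0.33333, 1.00000)
Lv1 = (6.33333, 4.33333, 9.00000); divide by 9.00000 → v2 = (0.70370, 0.48148, 1.00000)
Requested entry of v2: 26/54 = 0.4815

0.4815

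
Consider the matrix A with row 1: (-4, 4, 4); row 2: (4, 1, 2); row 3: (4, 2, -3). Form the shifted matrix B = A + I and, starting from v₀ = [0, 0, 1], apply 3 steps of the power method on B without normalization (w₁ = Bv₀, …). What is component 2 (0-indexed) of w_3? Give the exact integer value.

-64

B = A + I has rows (-3, 4, 4); (4, 2, 2); (4, 2, -2)
w1 = Bv₀ = (4, 2, -2)
w2 = Bw1 = (-12, 16, 24)
w3 = Bw2 = (196, 32, -64)
Requested component of w3: -64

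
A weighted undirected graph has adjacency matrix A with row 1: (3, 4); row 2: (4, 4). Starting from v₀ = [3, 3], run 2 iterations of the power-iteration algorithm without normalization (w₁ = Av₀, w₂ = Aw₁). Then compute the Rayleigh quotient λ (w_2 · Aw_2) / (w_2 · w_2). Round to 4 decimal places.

w1 = Av₀ = (3·3 + 4·3; 4·3 + 4·3) = (21, 24)
w2 = Aw1 = (3·21 + 4·24; 4·21 + 4·24) = (159, 180)
Aw2 = (1197, 1356)
w2·Aw2 = 159·1197 + 180·1356 = 434403; w2·w2 = 159·159 + 180·180 = 57681
λ ≈ 434403/57681 = 7.5311

λ ≈ 7.5311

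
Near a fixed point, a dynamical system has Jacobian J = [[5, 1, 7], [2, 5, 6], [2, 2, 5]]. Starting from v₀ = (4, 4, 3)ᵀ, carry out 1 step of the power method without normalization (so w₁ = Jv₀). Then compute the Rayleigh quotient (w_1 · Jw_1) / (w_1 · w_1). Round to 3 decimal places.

10.914

w1 = Jv₀ = (5·4 + 1·4 + 7·3; 2·4 + 5·4 + 6·3; 2·4 + 2·4 + 5·3) = (45, 46, 31)
Jw1 = (488, 506, 337)
w1·Jw1 = 45·488 + 46·506 + 31·337 = 55683; w1·w1 = 45·45 + 46·46 + 31·31 = 5102
λ ≈ 55683/5102 = 10.914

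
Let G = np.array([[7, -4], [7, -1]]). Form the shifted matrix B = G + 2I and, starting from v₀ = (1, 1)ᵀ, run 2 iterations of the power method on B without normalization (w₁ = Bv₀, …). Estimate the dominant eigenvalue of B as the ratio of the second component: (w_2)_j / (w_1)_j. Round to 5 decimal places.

B = G + 2I has rows (9, -4); (7, 1)
w1 = Bv₀ = (9·1 + (-4)·1; 7·1 + 1·1) = (5, 8)
w2 = Bw1 = (9·5 + (-4)·8; 7·5 + 1·8) = (13, 43)
Ratio: 43/8 = 5.37500

5.37500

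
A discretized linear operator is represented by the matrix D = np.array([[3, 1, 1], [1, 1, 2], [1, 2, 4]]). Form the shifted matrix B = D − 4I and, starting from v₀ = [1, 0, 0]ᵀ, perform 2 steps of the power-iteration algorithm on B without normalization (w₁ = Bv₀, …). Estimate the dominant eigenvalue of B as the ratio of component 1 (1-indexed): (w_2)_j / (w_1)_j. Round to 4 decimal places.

-3.0000

B = D − 4I has rows (-1, 1, 1); (1, -3, 2); (1, 2, 0)
w1 = Bv₀ = (-1, 1, 1)
w2 = Bw1 = (3, -2, 1)
Ratio: 3/-1 = -3.0000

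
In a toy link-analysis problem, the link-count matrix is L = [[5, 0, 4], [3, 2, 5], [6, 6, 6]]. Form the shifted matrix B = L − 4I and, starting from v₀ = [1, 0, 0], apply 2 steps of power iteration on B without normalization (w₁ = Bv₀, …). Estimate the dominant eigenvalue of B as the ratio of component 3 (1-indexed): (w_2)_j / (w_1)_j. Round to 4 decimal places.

B = L − 4I has rows (1, 0, 4); (3, -2, 5); (6, 6, 2)
w1 = Bv₀ = (1, 3, 6)
w2 = Bw1 = (25, 27, 36)
Ratio: 36/6 = 6.0000

μ ≈ 6.0000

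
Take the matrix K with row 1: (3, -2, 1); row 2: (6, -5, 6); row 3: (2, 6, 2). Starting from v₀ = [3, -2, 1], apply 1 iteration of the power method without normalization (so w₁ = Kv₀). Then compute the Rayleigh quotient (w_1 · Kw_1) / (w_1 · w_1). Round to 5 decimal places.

λ ≈ -3.69591

w1 = Kv₀ = (3·3 + (-2)·(-2) + 1·1; 6·3 + (-5)·(-2) + 6·1; 2·3 + 6·(-2) + 2·1) = (14, 34, -4)
Kw1 = (-30, -110, 224)
w1·Kw1 = 14·(-30) + 34·(-110) + (-4)·224 = -5056; w1·w1 = 14·14 + 34·34 + (-4)·(-4) = 1368
λ ≈ -5056/1368 = -3.69591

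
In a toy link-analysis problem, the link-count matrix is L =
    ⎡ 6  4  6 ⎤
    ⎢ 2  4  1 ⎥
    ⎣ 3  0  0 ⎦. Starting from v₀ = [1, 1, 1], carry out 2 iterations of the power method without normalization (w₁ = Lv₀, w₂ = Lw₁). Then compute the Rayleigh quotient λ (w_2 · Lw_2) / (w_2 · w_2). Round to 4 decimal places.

λ ≈ 9.6419

w1 = Lv₀ = (16, 7, 3)
w2 = Lw1 = (142, 63, 48)
Lw2 = (1392, 584, 426)
w2·Lw2 = 142·1392 + 63·584 + 48·426 = 254904; w2·w2 = 142·142 + 63·63 + 48·48 = 26437
λ ≈ 254904/26437 = 9.6419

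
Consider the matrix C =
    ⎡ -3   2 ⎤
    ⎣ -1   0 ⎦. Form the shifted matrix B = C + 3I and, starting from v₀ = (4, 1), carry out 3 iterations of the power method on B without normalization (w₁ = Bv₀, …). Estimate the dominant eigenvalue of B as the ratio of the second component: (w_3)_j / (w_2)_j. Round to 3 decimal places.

2.600

B = C + 3I has rows (0, 2); (-1, 3)
w1 = Bv₀ = (0·4 + 2·1; (-1)·4 + 3·1) = (2, -1)
w2 = Bw1 = (0·2 + 2·(-1); (-1)·2 + 3·(-1)) = (-2, -5)
w3 = Bw2 = (-10, -13)
Ratio: -13/-5 = 2.600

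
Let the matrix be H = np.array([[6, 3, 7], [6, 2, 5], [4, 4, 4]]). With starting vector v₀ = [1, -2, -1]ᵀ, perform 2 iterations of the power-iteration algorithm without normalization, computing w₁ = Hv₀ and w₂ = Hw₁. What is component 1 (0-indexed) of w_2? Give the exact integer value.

w1 = Hv₀ = (6·1 + 3·(-2) + 7·(-1); 6·1 + 2·(-2) + 5·(-1); 4·1 + 4·(-2) + 4·(-1)) = (-7, -3, -8)
w2 = Hw1 = (6·(-7) + 3·(-3) + 7·(-8); 6·(-7) + 2·(-3) + 5·(-8); 4·(-7) + 4·(-3) + 4·(-8)) = (-107, -88, -72)
The requested component of w2 is -88.

-88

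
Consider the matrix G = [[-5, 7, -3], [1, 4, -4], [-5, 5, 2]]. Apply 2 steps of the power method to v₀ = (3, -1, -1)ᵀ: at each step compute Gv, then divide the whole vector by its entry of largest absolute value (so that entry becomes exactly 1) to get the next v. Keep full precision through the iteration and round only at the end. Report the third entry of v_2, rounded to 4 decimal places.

0.3626

Gv0 = (-19.00000, 3.00000, -22.00000); divide by -22.00000 → v1 = (0.86364, -0.13636, 1.00000)
Gv1 = (-8.27273, -3.68182, -3.00000); divide by -8.27273 → v2 = (1.00000, 0.44505, 0.36264)
Requested entry of v2: 66/182 = 0.3626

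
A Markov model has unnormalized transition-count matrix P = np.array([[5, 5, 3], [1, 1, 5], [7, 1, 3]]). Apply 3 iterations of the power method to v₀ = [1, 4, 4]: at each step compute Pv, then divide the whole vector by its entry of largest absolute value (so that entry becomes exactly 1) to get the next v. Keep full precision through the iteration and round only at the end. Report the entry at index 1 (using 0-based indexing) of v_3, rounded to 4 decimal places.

Pv0 = (37.00000, 25.00000, 23.00000); divide by 37.00000 → v1 = (1.00000, 0.67568, 0.62162)
Pv1 = (10.24324, 4.78378, 9.54054); divide by 10.24324 → v2 = (1.00000, 0.46702, 0.93140)
Pv2 = (10.12929, 6.12401, 10.26121); divide by 10.26121 → v3 = (0.98714, 0.59681, 1.00000)
Requested entry of v3: 2321/3889 = 0.5968

0.5968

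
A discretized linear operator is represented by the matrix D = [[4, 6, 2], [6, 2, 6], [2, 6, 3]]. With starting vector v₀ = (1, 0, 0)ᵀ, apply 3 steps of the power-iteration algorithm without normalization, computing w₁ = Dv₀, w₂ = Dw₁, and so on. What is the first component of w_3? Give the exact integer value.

612

w1 = Dv₀ = (4·1 + 6·0 + 2·0; 6·1 + 2·0 + 6·0; 2·1 + 6·0 + 3·0) = (4, 6, 2)
w2 = Dw1 = (4·4 + 6·6 + 2·2; 6·4 + 2·6 + 6·2; 2·4 + 6·6 + 3·2) = (56, 48, 50)
w3 = Dw2 = (612, 732, 550)
The requested component of w3 is 612.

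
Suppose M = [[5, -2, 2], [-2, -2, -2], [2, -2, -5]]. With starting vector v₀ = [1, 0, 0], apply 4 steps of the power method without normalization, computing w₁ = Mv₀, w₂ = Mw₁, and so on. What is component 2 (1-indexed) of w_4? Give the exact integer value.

-410

w1 = Mv₀ = (5, -2, 2)
w2 = Mw1 = (33, -10, 4)
w3 = Mw2 = (193, -54, 66)
w4 = Mw3 = (1205, -410, 164)
The requested component of w4 is -410.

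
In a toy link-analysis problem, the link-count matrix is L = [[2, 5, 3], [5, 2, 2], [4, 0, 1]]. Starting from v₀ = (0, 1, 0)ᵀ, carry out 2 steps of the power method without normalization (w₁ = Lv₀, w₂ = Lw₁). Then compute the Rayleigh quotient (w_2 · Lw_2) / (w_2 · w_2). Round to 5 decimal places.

7.70384

w1 = Lv₀ = (2·0 + 5·1 + 3·0; 5·0 + 2·1 + 2·0; 4·0 + 0·1 + 1·0) = (5, 2, 0)
w2 = Lw1 = (2·5 + 5·2 + 3·0; 5·5 + 2·2 + 2·0; 4·5 + 0·2 + 1·0) = (20, 29, 20)
Lw2 = (245, 198, 100)
w2·Lw2 = 20·245 + 29·198 + 20·100 = 12642; w2·w2 = 20·20 + 29·29 + 20·20 = 1641
λ ≈ 12642/1641 = 7.70384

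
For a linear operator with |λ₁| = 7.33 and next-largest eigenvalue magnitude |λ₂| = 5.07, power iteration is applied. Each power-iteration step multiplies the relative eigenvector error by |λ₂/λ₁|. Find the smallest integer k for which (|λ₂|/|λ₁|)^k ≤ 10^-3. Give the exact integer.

|λ₂/λ₁| = 5.07/7.33 = 0.69168
Need k ≥ ln(10^-3) / ln(0.69168) = -6.9078 / -0.3686 ≈ 18.739
Smallest integer k satisfying the bound: 19

19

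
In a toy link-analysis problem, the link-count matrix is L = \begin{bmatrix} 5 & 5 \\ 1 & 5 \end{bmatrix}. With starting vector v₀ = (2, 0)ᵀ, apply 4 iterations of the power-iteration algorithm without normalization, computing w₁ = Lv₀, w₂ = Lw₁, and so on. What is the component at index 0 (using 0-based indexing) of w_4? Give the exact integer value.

2800

w1 = Lv₀ = (10, 2)
w2 = Lw1 = (60, 20)
w3 = Lw2 = (400, 160)
w4 = Lw3 = (2800, 1200)
The requested component of w4 is 2800.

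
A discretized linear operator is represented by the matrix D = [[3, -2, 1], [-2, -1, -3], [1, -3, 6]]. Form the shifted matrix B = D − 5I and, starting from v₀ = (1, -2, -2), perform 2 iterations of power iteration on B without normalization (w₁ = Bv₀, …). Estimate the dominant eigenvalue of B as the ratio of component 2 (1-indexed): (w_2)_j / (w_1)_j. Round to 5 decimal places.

-6.93750

B = D − 5I has rows (-2, -2, 1); (-2, -6, -3); (1, -3, 1)
w1 = Bv₀ = (0, 16, 5)
w2 = Bw1 = (-27, -111, -43)
Ratio: -111/16 = -6.93750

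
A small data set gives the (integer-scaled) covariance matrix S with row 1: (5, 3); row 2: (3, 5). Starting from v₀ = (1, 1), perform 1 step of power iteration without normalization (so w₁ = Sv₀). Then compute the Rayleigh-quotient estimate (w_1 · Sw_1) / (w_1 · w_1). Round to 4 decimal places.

λ ≈ 8.0000

w1 = Sv₀ = (5·1 + 3·1; 3·1 + 5·1) = (8, 8)
Sw1 = (64, 64)
w1·Sw1 = 8·64 + 8·64 = 1024; w1·w1 = 8·8 + 8·8 = 128
λ ≈ 1024/128 = 8.0000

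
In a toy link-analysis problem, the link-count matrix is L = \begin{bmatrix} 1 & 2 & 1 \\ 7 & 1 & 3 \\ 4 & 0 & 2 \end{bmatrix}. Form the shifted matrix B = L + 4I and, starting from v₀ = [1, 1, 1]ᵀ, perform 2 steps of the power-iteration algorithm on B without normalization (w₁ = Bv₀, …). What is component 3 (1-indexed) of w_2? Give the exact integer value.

B = L + 4I has rows (5, 2, 1); (7, 5, 3); (4, 0, 6)
w1 = Bv₀ = (5·1 + 2·1 + 1·1; 7·1 + 5·1 + 3·1; 4·1 + 0·1 + 6·1) = (8, 15, 10)
w2 = Bw1 = (5·8 + 2·15 + 1·10; 7·8 + 5·15 + 3·10; 4·8 + 0·15 + 6·10) = (80, 161, 92)
Requested component of w2: 92

92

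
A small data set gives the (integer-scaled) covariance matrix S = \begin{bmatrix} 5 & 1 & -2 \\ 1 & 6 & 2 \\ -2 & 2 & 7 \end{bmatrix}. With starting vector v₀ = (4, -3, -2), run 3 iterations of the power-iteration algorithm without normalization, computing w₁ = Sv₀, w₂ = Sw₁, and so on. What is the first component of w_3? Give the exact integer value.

w1 = Sv₀ = (5·4 + 1·(-3) + (-2)·(-2); 1·4 + 6·(-3) + 2·(-2); (-2)·4 + 2·(-3) + 7·(-2)) = (21, -18, -28)
w2 = Sw1 = (5·21 + 1·(-18) + (-2)·(-28); 1·21 + 6·(-18) + 2·(-28); (-2)·21 + 2·(-18) + 7·(-28)) = (143, -143, -274)
w3 = Sw2 = (1120, -1263, -2490)
The requested component of w3 is 1120.

1120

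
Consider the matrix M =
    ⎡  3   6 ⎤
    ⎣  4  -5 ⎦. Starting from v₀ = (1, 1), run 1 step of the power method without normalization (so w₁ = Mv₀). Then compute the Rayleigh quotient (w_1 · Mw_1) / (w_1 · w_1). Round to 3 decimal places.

w1 = Mv₀ = (9, -1)
Mw1 = (21, 41)
w1·Mw1 = 9·21 + (-1)·41 = 148; w1·w1 = 9·9 + (-1)·(-1) = 82
λ ≈ 148/82 = 1.805

λ ≈ 1.805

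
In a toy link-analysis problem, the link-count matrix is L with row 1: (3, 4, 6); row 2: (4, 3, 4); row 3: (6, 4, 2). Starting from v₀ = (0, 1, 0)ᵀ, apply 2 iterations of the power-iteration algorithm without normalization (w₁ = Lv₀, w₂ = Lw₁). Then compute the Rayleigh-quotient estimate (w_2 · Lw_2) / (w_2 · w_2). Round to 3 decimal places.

λ ≈ 12.050

w1 = Lv₀ = (4, 3, 4)
w2 = Lw1 = (48, 41, 44)
Lw2 = (572, 491, 540)
w2·Lw2 = 48·572 + 41·491 + 44·540 = 71347; w2·w2 = 48·48 + 41·41 + 44·44 = 5921
λ ≈ 71347/5921 = 12.050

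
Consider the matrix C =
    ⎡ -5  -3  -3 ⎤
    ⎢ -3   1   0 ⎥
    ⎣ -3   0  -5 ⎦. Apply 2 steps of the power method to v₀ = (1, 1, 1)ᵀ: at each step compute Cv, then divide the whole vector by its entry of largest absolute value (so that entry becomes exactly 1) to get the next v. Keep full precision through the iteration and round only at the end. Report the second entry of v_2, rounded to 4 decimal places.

Cv0 = (-11.00000, -2.00000, -8.00000); divide by -11.00000 → v1 = (1.00000, 0.18182, 0.72727)
Cv1 = (-7.72727, -2.81818, -6.63636); divide by -7.72727 → v2 = (1.00000, 0.36471, 0.85882)
Requested entry of v2: 31/85 = 0.3647

0.3647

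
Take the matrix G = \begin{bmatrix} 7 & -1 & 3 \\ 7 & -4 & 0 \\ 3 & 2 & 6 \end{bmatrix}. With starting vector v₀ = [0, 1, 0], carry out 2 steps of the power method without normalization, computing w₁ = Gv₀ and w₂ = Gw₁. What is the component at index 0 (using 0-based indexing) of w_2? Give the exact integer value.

3

w1 = Gv₀ = (-1, -4, 2)
w2 = Gw1 = (3, 9, 1)
The requested component of w2 is 3.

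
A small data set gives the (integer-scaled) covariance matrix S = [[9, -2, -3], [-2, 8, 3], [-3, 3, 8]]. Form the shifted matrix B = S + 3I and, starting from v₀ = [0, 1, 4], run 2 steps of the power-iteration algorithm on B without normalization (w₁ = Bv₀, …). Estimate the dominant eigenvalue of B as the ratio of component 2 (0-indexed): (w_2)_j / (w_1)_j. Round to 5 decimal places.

μ ≈ 13.36170

B = S + 3I has rows (12, -2, -3); (-2, 11, 3); (-3, 3, 11)
w1 = Bv₀ = (12·0 + (-2)·1 + (-3)·4; (-2)·0 + 11·1 + 3·4; (-3)·0 + 3·1 + 11·4) = (-14, 23, 47)
w2 = Bw1 = (12·(-14) + (-2)·23 + (-3)·47; (-2)·(-14) + 11·23 + 3·47; (-3)·(-14) + 3·23 + 11·47) = (-355, 422, 628)
Ratio: 628/47 = 13.36170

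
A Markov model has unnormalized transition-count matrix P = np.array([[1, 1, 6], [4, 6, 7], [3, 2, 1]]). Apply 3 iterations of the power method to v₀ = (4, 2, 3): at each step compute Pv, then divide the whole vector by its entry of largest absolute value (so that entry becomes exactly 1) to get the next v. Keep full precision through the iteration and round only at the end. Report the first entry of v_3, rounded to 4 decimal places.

Pv0 = (24.00000, 49.00000, 19.00000); divide by 49.00000 → v1 = (0.48980, 1.00000, 0.38776)
Pv1 = (3.81633, 10.67347, 3.85714); divide by 10.67347 → v2 = (0.35755, 1.00000, 0.36138)
Pv2 = (3.52581, 9.95985, 3.43403); divide by 9.95985 → v3 = (0.35400, 1.00000, 0.34479)
Requested entry of v3: 1844/5209 = 0.3540

0.3540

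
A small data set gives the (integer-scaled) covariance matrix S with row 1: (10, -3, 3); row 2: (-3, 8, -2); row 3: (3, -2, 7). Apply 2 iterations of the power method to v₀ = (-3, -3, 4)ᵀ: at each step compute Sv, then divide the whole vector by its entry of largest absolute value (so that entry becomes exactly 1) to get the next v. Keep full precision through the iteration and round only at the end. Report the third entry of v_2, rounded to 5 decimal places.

Sv0 = (-9.000000, -23.000000, 25.000000); divide by 25.000000 → v1 = (-0.360000, -0.920000, 1.000000)
Sv1 = (2.160000, -8.280000, 7.760000); divide by -8.280000 → v2 = (-0.260870, 1.000000, -0.937198)
Requested entry of v2: 194/-207 = -0.93720

-0.93720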